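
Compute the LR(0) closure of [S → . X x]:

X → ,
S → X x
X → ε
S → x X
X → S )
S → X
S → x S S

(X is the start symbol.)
{ [S → . X x], [S → . X], [S → . x S S], [S → . x X], [X → . ,], [X → . S )], [X → .] }

Start with: [S → . X x]
  [S → . X x] has the dot before X: add [X → . ,], [X → .], [X → . S )]
  [X → . S )] has the dot before S: add [S → . x X], [S → . X], [S → . x S S]
No further items can be added.

CLOSURE = { [S → . X x], [S → . X], [S → . x S S], [S → . x X], [X → . ,], [X → . S )], [X → .] }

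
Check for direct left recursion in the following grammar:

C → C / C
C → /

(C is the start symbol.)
Direct left recursion occurs when N → N α for some non-terminal N (the right-hand side begins with the left-hand side itself).

C → C / C: LEFT RECURSIVE (starts with C)
C → /: starts with '/'

The grammar has direct left recursion on: C.

Answer: Yes, C is left-recursive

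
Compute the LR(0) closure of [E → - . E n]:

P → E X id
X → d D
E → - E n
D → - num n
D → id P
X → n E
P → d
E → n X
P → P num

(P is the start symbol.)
{ [E → - . E n], [E → . - E n], [E → . n X] }

To compute CLOSURE, for each item [A → α.Bβ] where B is a non-terminal, add [B → .γ] for all productions B → γ; repeat for the newly added items until nothing changes.

Start with: [E → - . E n]
  [E → - . E n] has the dot before E: add [E → . - E n], [E → . n X]
No further items can be added.

CLOSURE = { [E → - . E n], [E → . - E n], [E → . n X] }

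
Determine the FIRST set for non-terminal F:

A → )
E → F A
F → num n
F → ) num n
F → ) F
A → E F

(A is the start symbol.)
{ ')', 'num' }

To compute FIRST(F), examine every production with F on the left-hand side, reading each right-hand side left to right until a non-nullable symbol is reached.

From F → num n:
  - num is a terminal: add 'num' and stop
From F → ) num n:
  - ')' is a terminal: add ')' and stop
From F → ) F:
  - ')' is a terminal: add ')' and stop

Collecting: FIRST(F) = { ')', 'num' }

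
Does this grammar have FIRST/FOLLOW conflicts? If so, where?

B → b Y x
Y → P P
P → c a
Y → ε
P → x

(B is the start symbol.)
A FIRST/FOLLOW conflict occurs when a non-terminal N has a nullable alternative N → β (β ⇒* ε) and another alternative N → α with FIRST(α) ∩ FOLLOW(N) ≠ ∅: on such a lookahead the parser cannot decide between expanding α and letting N vanish via β.

Nullable non-terminals: Y.
FIRST sets used below: FIRST(P) = { 'c', 'x' }

Y: nullable alternative(s) Y → ε; FOLLOW(Y) = { 'x' }
  Y → P P: FIRST \ {ε} = { 'c', 'x' } — overlaps FOLLOW(Y) on { 'x' }: CONFLICT
  Y → ε: FIRST \ {ε} = { } — this is the only nullable alternative, skip

B, P have no nullable alternative, so no FIRST/FOLLOW check is needed there.

So the grammar has 1 FIRST/FOLLOW conflict (marked CONFLICT above).

Answer: Yes. Y → P P with FOLLOW(Y) on { 'x' }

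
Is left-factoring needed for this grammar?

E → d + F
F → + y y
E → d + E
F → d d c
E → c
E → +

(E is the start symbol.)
Left-factoring is needed when two productions for the same non-terminal
share a common prefix on the right-hand side.

Productions for E:
  E → d + F
  E → d + E
  E → c
  E → +
Productions for F:
  F → + y y
  F → d d c

Found common prefix 'd +' in productions for E

Answer: Yes, E has productions with common prefix 'd +'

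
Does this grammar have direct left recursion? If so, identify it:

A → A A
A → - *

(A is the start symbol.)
Yes, A is left-recursive

Direct left recursion occurs when N → N α for some non-terminal N (the right-hand side begins with the left-hand side itself).

A → A A: LEFT RECURSIVE (starts with A)
A → - *: starts with '-'

The grammar has direct left recursion on: A.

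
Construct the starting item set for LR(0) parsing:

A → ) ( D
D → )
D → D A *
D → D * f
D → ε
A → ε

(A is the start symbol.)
{ [A → . ) ( D], [A → .], [A' → . A] }

First, augment the grammar with A' → A
I₀ = CLOSURE({ [A' → . A] }):
  [A' → . A] has the dot before A: add [A → . ) ( D], [A → .]
No further items can be added.

I₀ = { [A → . ) ( D], [A → .], [A' → . A] }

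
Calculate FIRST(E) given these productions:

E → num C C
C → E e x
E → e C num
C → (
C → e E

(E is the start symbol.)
To compute FIRST(E), examine every production with E on the left-hand side, reading each right-hand side left to right until a non-nullable symbol is reached.

From E → num C C:
  - num is a terminal: add 'num' and stop
From E → e C num:
  - e is a terminal: add 'e' and stop

Collecting: FIRST(E) = { 'e', 'num' }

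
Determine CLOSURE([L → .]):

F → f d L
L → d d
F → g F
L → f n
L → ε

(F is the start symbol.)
{ [L → .] }

Start with: [L → .]
The dot is at the end, so nothing is added.

CLOSURE = { [L → .] }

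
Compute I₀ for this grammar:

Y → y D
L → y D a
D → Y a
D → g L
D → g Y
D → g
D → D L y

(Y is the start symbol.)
{ [Y → . y D], [Y' → . Y] }

First, augment the grammar with Y' → Y
I₀ = CLOSURE({ [Y' → . Y] }):
  [Y' → . Y] has the dot before Y: add [Y → . y D]
No further items can be added.

I₀ = { [Y → . y D], [Y' → . Y] }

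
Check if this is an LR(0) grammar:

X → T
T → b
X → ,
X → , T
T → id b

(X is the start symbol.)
No. Shift-reduce conflict between [X → , .] and [T → . b]

A grammar is LR(0) if no state in the canonical LR(0) collection has:
  - both a shift item (dot before a terminal) and a complete item (shift-reduce conflict), or
  - two or more complete items (reduce-reduce conflict; the accept item [X' → X .] counts as a complete item here).

Augment with X' → X and build the canonical LR(0) collection (I0 = CLOSURE({[X' → . X]}), then GOTO on every symbol after a dot until no new states appear). It has 8 states:
  I0: { [T → . b], [T → . id b], [X → . , T], [X → . ,], [X → . T], [X' → . X] }  — shift
  I1: { [T → . b], [T → . id b], [X → , . T], [X → , .] }  — shift, reduce
  I2: { [X → T .] }  — reduce
  I3: { [X' → X .] }  — accept
  I4: { [T → b .] }  — reduce
  I5: { [T → id . b] }  — shift
  I6: { [T → id b .] }  — reduce
  I7: { [X → , T .] }  — reduce

Conflict in state I1:
  Shift-reduce conflict between [X → , .] and [T → . b]
So the grammar is NOT LR(0).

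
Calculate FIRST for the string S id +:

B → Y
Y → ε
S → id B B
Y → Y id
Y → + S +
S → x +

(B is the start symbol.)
FIRST sets of the non-terminals involved (from the grammar, by fixed-point iteration):
  FIRST(S) = { 'id', 'x' }

To compute FIRST(S id +), process the symbols left to right:
Symbol S is a non-terminal. Add FIRST(S) \ {ε} = { 'id', 'x' }
S is not nullable (ε ∉ FIRST(S)), so stop here.
FIRST(S id +) = { 'id', 'x' }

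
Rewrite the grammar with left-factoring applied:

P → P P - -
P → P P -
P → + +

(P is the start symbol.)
P → P P - P'
P' → -
P' → ε
P → + +

Left-factoring transforms A → αβ₁ | αβ₂ into A → αA' and A' → β₁ | β₂
(α is the longest common prefix among the alternatives). Repeat until
no nonterminal has two alternatives with a common prefix.

Round 1: P has alternatives sharing prefix 'P P -'. Introduce P': P → P P - P'
  Add: P' → -
  Add: P' → ε

No remaining common prefixes — done.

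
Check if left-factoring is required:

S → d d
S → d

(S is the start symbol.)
Yes, S has productions with common prefix 'd'

Left-factoring is needed when two productions for the same non-terminal
share a common prefix on the right-hand side.

Productions for S:
  S → d d
  S → d

Found common prefix 'd' in productions for S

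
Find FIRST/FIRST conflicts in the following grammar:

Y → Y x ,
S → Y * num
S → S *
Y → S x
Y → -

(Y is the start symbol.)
Yes. Y → Y x ',' / Y → S x on { '-' }; Y → Y x ',' / Y → '-' on { '-' }; Y → S x / Y → '-' on { '-' }; S → Y '*' num / S → S '*' on { '-' }

A FIRST/FIRST conflict occurs when two productions N → α and N → β for the same non-terminal have FIRST(α) ∩ FIRST(β) ≠ ∅ (with ε ∈ FIRST of a nullable right-hand side, so two nullable alternatives also conflict).

FIRST sets of the non-terminals at (or reachable through a nullable prefix from) the front of some alternative:
  FIRST(Y) = { '-' }
  FIRST(S) = { '-' }

Productions for Y:
  Y → Y x ,: FIRST = { '-' }
  Y → S x: FIRST = { '-' }
  Y → -: FIRST = { '-' }
Productions for S:
  S → Y * num: FIRST = { '-' }
  S → S *: FIRST = { '-' }

Conflict for Y: Y → Y x , and Y → S x
  Overlap: { '-' }
Conflict for Y: Y → Y x , and Y → -
  Overlap: { '-' }
Conflict for Y: Y → S x and Y → -
  Overlap: { '-' }
Conflict for S: S → Y * num and S → S *
  Overlap: { '-' }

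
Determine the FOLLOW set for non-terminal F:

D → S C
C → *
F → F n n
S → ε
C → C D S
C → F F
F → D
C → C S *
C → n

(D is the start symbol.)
In F → F n n: F is followed by n n, add FIRST(n n) \ {ε} = { 'n' }
In C → F F: F is followed by F, add FIRST(F) \ {ε} = { '*', 'n' }
In C → F F: F is at the end, add FOLLOW(C)

The FOLLOW sets referred to above (computed the same way, to a fixed point):
  FOLLOW(C) = { $, '*', 'n' }

Taking the union: FOLLOW(F) = { $, '*', 'n' }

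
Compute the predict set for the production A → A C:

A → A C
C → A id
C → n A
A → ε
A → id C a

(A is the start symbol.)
{ 'id', 'n' }

PREDICT(A → A C) = (FIRST(RHS) \ {ε}) ∪ (FOLLOW(A) if ε ∈ FIRST(RHS), i.e. RHS ⇒* ε)
FIRST(A) = { 'id', 'n', ε }
FIRST(C) = { 'id', 'n' }
FIRST(A C) = { 'id', 'n' }
ε ∉ FIRST(A C), so FOLLOW(A) is not added.
PREDICT(A → A C) = { 'id', 'n' }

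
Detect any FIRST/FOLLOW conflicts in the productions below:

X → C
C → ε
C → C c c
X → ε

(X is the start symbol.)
Yes. C → C c c with FOLLOW(C) on { 'c' }

A FIRST/FOLLOW conflict occurs when a non-terminal N has a nullable alternative N → β (β ⇒* ε) and another alternative N → α with FIRST(α) ∩ FOLLOW(N) ≠ ∅: on such a lookahead the parser cannot decide between expanding α and letting N vanish via β.

Nullable non-terminals: C, X.
FIRST sets used below: FIRST(C) = { 'c', ε }

C: nullable alternative(s) C → ε; FOLLOW(C) = { $, 'c' }
  C → ε: FIRST \ {ε} = { } — this is the only nullable alternative, skip
  C → C c c: FIRST \ {ε} = { 'c' } — overlaps FOLLOW(C) on { 'c' }: CONFLICT

X: nullable alternative(s) X → C, X → ε; FOLLOW(X) = { $ }
  X → C: FIRST \ {ε} = { 'c' } — disjoint from FOLLOW(X)
  X → ε: FIRST \ {ε} = { } — disjoint from FOLLOW(X)

So the grammar has 1 FIRST/FOLLOW conflict (marked CONFLICT above).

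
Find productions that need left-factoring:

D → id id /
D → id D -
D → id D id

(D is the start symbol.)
Yes, D has productions with common prefix 'id'

Left-factoring is needed when two productions for the same non-terminal
share a common prefix on the right-hand side.

Productions for D:
  D → id id /
  D → id D -
  D → id D id

Found common prefix 'id' in productions for D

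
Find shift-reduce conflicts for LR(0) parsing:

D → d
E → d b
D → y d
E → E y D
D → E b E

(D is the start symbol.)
Yes — I3: [D → d .] vs [E → d . b]; I10: [D → E b E .] vs [E → E . y D]

A shift-reduce conflict occurs when an LR(0) state has both:
  - a complete (reduce) item [A → α .] (dot at the end), and
  - a shift item [B → β . c γ] (dot before a terminal).

Augment with D' → D and build the canonical LR(0) collection (I0 = CLOSURE({[D' → . D]}), then GOTO on every symbol after a dot until no new states appear). It has 12 states:
  I0: { [D → . E b E], [D → . d], [D → . y d], [D' → . D], [E → . E y D], [E → . d b] }  — shift
  I1: { [D' → D .] }  — accept
  I2: { [D → E . b E], [E → E . y D] }  — shift
  I3: { [D → d .], [E → d . b] }  — shift, reduce
  I4: { [D → y . d] }  — shift
  I5: { [D → y d .] }  — reduce
  I6: { [E → d b .] }  — reduce
  I7: { [D → E b . E], [E → . E y D], [E → . d b] }  — shift
  I8: { [D → . E b E], [D → . d], [D → . y d], [E → . E y D], [E → . d b], [E → E y . D] }  — shift
  I9: { [E → E y D .] }  — reduce
  I10: { [D → E b E .], [E → E . y D] }  — shift, reduce
  I11: { [E → d . b] }  — shift

I3 contains reduce item [D → d .] and shift item [E → d . b] — shift-reduce conflict.
I10 contains reduce item [D → E b E .] and shift item [E → E . y D] — shift-reduce conflict.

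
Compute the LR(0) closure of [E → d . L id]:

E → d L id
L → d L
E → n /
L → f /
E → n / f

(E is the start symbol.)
{ [E → d . L id], [L → . d L], [L → . f /] }

To compute CLOSURE, for each item [A → α.Bβ] where B is a non-terminal, add [B → .γ] for all productions B → γ; repeat for the newly added items until nothing changes.

Start with: [E → d . L id]
  [E → d . L id] has the dot before L: add [L → . d L], [L → . f /]
No further items can be added.

CLOSURE = { [E → d . L id], [L → . d L], [L → . f /] }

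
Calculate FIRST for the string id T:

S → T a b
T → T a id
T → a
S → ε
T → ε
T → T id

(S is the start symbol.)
{ 'id' }

To compute FIRST(id T), process the symbols left to right:
Symbol id is a terminal. Add 'id' and stop.
FIRST(id T) = { 'id' }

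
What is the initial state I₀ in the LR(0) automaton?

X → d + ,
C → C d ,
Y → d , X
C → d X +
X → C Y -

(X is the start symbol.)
{ [C → . C d ,], [C → . d X +], [X → . C Y -], [X → . d + ,], [X' → . X] }

First, augment the grammar with X' → X
I₀ = CLOSURE({ [X' → . X] }):
  [X' → . X] has the dot before X: add [X → . d + ,], [X → . C Y -]
  [X → . C Y -] has the dot before C: add [C → . C d ,], [C → . d X +]
No further items can be added.

I₀ = { [C → . C d ,], [C → . d X +], [X → . C Y -], [X → . d + ,], [X' → . X] }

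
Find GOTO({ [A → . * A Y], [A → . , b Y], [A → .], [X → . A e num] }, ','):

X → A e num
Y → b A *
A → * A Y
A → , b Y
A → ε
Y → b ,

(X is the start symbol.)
GOTO(I, ',') = CLOSURE({ [A → αX.β] : [A → α.Xβ] ∈ I, X = ',' })

Items with dot before ',', with the dot advanced:
  [A → . , b Y] → [A → , . b Y]
Closure adds nothing (no advanced item has the dot before a non-terminal).

GOTO = { [A → , . b Y] }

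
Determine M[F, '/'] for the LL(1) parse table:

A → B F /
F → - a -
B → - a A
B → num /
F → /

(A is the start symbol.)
To find M[F, '/'], we find productions for F where '/' is in the predict set (PREDICT(N → α) = (FIRST(α) \ {ε}) ∪ (FOLLOW(N) if α ⇒* ε)).

F → - a -: PREDICT = { '-' }
F → /: PREDICT = { '/' }
  '/' is in predict set, so this production goes in M[F, '/']

M[F, '/'] = F → /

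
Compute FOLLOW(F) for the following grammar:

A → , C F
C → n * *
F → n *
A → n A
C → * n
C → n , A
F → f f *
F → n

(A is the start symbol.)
In A → , C F: F is at the end, add FOLLOW(A)

The FOLLOW sets referred to above (computed the same way, to a fixed point):
  FOLLOW(A) = { $, 'f', 'n' }

Taking the union: FOLLOW(F) = { $, 'f', 'n' }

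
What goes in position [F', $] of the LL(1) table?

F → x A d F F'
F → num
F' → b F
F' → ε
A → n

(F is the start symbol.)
F' → ε

To find M[F', $], we find productions for F' where $ is in the predict set (PREDICT(N → α) = (FIRST(α) \ {ε}) ∪ (FOLLOW(N) if α ⇒* ε)).

Relevant sets:
  FOLLOW(F') = { $, 'b' }

F' → b F: PREDICT = { 'b' }
F' → ε: PREDICT = { $, 'b' }
  $ is in predict set, so this production goes in M[F', $]

M[F', $] = F' → ε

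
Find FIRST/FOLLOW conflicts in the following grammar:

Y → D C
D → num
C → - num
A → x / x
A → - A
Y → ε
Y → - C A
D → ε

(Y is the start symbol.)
No FIRST/FOLLOW conflicts.

A FIRST/FOLLOW conflict occurs when a non-terminal N has a nullable alternative N → β (β ⇒* ε) and another alternative N → α with FIRST(α) ∩ FOLLOW(N) ≠ ∅: on such a lookahead the parser cannot decide between expanding α and letting N vanish via β.

Nullable non-terminals: D, Y.
FIRST sets used below: FIRST(D) = { 'num', ε }, FIRST(C) = { '-' }

D: nullable alternative(s) D → ε; FOLLOW(D) = { '-' }
  D → num: FIRST \ {ε} = { 'num' } — disjoint from FOLLOW(D)
  D → ε: FIRST \ {ε} = { } — this is the only nullable alternative, skip

Y: nullable alternative(s) Y → ε; FOLLOW(Y) = { $ }
  Y → D C: FIRST \ {ε} = { '-', 'num' } — disjoint from FOLLOW(Y)
  Y → ε: FIRST \ {ε} = { } — this is the only nullable alternative, skip
  Y → - C A: FIRST \ {ε} = { '-' } — disjoint from FOLLOW(Y)

A, C have no nullable alternative, so no FIRST/FOLLOW check is needed there.

No FIRST/FOLLOW conflicts found.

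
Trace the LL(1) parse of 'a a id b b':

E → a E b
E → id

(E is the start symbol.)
LL(1) parsing maintains a stack (initially the start symbol over $) and the input. At each step: if the stack top is a terminal, match it against the current input token; if it is a non-terminal N, replace it with the RHS of M[N, lookahead] (the unique production whose predict set contains the lookahead).

Stack is shown with the top on the left.

Stack      Input         Action
-------------------------------
E $        a a id b b $  output E → a E b
a E b $    a a id b b $  match 'a'
E b $      a id b b $    output E → a E b
a E b b $  a id b b $    match 'a'
E b b $    id b b $      output E → id
id b b $   id b b $      match 'id'
b b $      b b $         match 'b'
b $        b $           match 'b'
$          $             accept

The string is accepted.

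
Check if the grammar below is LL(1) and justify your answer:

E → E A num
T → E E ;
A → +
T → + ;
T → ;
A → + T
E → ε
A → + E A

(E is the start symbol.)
No. Predict set conflict for E: { '+' }

Relevant sets:
  FIRST(E) = { '+', ε }
  FIRST(A) = { '+' }
  FOLLOW(E) = { $, '+', ';' }

For E:
  PREDICT(E → E A num) = { '+' }
  PREDICT(E → ε) = { $, '+', ';' }
For T:
  PREDICT(T → E E ';') = { '+', ';' }
  PREDICT(T → '+' ';') = { '+' }
  PREDICT(T → ';') = { ';' }
For A:
  PREDICT(A → '+') = { '+' }
  PREDICT(A → '+' T) = { '+' }
  PREDICT(A → '+' E A) = { '+' }

Conflict found: Predict set conflict for E: { '+' }
The grammar is NOT LL(1).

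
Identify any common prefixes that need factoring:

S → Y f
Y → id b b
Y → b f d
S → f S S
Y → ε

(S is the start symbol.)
No, left-factoring is not needed

Left-factoring is needed when two productions for the same non-terminal
share a common prefix on the right-hand side.

Productions for S:
  S → Y f
  S → f S S
Productions for Y:
  Y → id b b
  Y → b f d
  Y → ε

No common prefixes found.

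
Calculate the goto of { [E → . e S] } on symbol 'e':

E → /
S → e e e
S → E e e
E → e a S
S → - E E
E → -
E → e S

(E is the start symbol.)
GOTO(I, 'e') = CLOSURE({ [A → αX.β] : [A → α.Xβ] ∈ I, X = 'e' })

Items with dot before 'e', with the dot advanced:
  [E → . e S] → [E → e . S]
Closure of the advanced items:
  [E → e . S] has the dot before S: add [S → . e e e], [S → . E e e], [S → . - E E]
  [S → . E e e] has the dot before E: add [E → . /], [E → . e a S], [E → . -], [E → . e S]

GOTO = { [E → . -], [E → . /], [E → . e S], [E → . e a S], [E → e . S], [S → . - E E], [S → . E e e], [S → . e e e] }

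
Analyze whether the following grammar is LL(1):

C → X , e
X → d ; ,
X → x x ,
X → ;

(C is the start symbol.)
A grammar is LL(1) if for each non-terminal N with multiple productions, the predict sets of those productions are pairwise disjoint, where PREDICT(N → α) = (FIRST(α) \ {ε}) ∪ (FOLLOW(N) if α ⇒* ε).

For X:
  PREDICT(X → d ';' ',') = { 'd' }
  PREDICT(X → x x ',') = { 'x' }
  PREDICT(X → ';') = { ';' }
C has a single production, so nothing to check there.

All predict sets are disjoint. The grammar IS LL(1).

Answer: Yes, the grammar is LL(1).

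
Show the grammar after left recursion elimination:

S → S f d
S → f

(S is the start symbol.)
S → f S'
S' → f d S'
S' → ε

S is directly left-recursive. The standard transformation for
  A → A α₁ | ... | A α_m | β₁ | ... | β_n
is
  A  → β₁ A' | ... | β_n A'
  A' → α₁ A' | ... | α_m A' | ε

S → f becomes S → f S'
S → S f d becomes S' → f d S'
Add S' → ε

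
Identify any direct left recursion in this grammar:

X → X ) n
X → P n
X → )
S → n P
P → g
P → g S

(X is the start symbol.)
Yes, X is left-recursive

Direct left recursion occurs when N → N α for some non-terminal N (the right-hand side begins with the left-hand side itself).

X → X ) n: LEFT RECURSIVE (starts with X)
X → P n: starts with P
X → ): starts with ')'
S → n P: starts with n
P → g: starts with g
P → g S: starts with g

The grammar has direct left recursion on: X.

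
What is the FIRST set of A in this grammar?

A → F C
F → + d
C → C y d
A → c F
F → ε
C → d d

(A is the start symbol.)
{ '+', 'c', 'd' }

To compute FIRST(A), examine every production with A on the left-hand side, reading each right-hand side left to right until a non-nullable symbol is reached.

FIRST sets of the other non-terminals involved (by the same procedure, iterated to a fixed point):
  FIRST(F) = { '+', ε }
  FIRST(C) = { 'd' }

From A → F C:
  - F is a non-terminal: add FIRST(F) \ {ε} = { '+' }
    F is nullable, so continue to the next symbol
  - C is a non-terminal: add FIRST(C) \ {ε} = { 'd' }
    C is not nullable, so stop
From A → c F:
  - c is a terminal: add 'c' and stop

Collecting: FIRST(A) = { '+', 'c', 'd' }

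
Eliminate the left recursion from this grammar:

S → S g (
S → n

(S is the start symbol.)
S → n S'
S' → g ( S'
S' → ε

S is directly left-recursive. The standard transformation for
  A → A α₁ | ... | A α_m | β₁ | ... | β_n
is
  A  → β₁ A' | ... | β_n A'
  A' → α₁ A' | ... | α_m A' | ε

S → n becomes S → n S'
S → S g ( becomes S' → g ( S'
Add S' → ε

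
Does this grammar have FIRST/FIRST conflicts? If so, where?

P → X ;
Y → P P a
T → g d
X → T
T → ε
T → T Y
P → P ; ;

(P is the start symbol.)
A FIRST/FIRST conflict occurs when two productions N → α and N → β for the same non-terminal have FIRST(α) ∩ FIRST(β) ≠ ∅ (with ε ∈ FIRST of a nullable right-hand side, so two nullable alternatives also conflict).

FIRST sets of the non-terminals at (or reachable through a nullable prefix from) the front of some alternative:
  FIRST(X) = { ';', 'g', ε }
  FIRST(P) = { ';', 'g' }
  FIRST(T) = { ';', 'g', ε }
  FIRST(Y) = { ';', 'g' }

Productions for P:
  P → X ;: FIRST = { ';', 'g' }
  P → P ; ;: FIRST = { ';', 'g' }
Productions for T:
  T → g d: FIRST = { 'g' }
  T → ε: FIRST = { ε }
  T → T Y: FIRST = { ';', 'g' }
Y, X have only one production, so no FIRST/FIRST conflict is possible there.

Conflict for P: P → X ; and P → P ; ;
  Overlap: { ';', 'g' }
Conflict for T: T → g d and T → T Y
  Overlap: { 'g' }

Answer: Yes. P → X ';' / P → P ';' ';' on { ';', 'g' }; T → g d / T → T Y on { 'g' }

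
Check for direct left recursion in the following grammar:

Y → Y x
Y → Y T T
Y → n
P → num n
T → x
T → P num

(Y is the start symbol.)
Y → Y x: LEFT RECURSIVE (starts with Y)
Y → Y T T: LEFT RECURSIVE (starts with Y)
Y → n: starts with n
P → num n: starts with num
T → x: starts with x
T → P num: starts with P

The grammar has direct left recursion on: Y.

Answer: Yes, Y is left-recursive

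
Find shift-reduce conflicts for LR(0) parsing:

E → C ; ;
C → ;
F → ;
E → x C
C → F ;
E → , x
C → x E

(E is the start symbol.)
Yes — I7: [E → x C .] vs [E → C . ; ;]

A shift-reduce conflict occurs when an LR(0) state has both:
  - a complete (reduce) item [A → α .] (dot at the end), and
  - a shift item [B → β . c γ] (dot before a terminal).

Augment with E' → E and build the canonical LR(0) collection (I0 = CLOSURE({[E' → . E]}), then GOTO on every symbol after a dot until no new states appear). It has 13 states:
  I0: { [C → . ;], [C → . F ;], [C → . x E], [E → . , x], [E → . C ; ;], [E → . x C], [E' → . E], [F → . ;] }  — shift
  I1: { [E → , . x] }  — shift
  I2: { [C → ; .], [F → ; .] }  — 2 reduces
  I3: { [E → C . ; ;] }  — shift
  I4: { [E' → E .] }  — accept
  I5: { [C → F . ;] }  — shift
  I6: { [C → . ;], [C → . F ;], [C → . x E], [C → x . E], [E → . , x], [E → . C ; ;], [E → . x C], [E → x . C], [F → . ;] }  — shift
  I7: { [E → C . ; ;], [E → x C .] }  — shift, reduce
  I8: { [C → x E .] }  — reduce
  I9: { [E → C ; . ;] }  — shift
  I10: { [E → C ; ; .] }  — reduce
  I11: { [C → F ; .] }  — reduce
  I12: { [E → , x .] }  — reduce

I7 contains reduce item [E → x C .] and shift item [E → C . ; ;] — shift-reduce conflict.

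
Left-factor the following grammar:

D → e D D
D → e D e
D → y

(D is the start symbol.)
Left-factoring transforms A → αβ₁ | αβ₂ into A → αA' and A' → β₁ | β₂
(α is the longest common prefix among the alternatives). Repeat until
no nonterminal has two alternatives with a common prefix.

Round 1: D has alternatives sharing prefix 'e D'. Introduce D': D → e D D'
  Add: D' → D
  Add: D' → e

No remaining common prefixes — done.

Resulting grammar:
D → e D D'
D' → D
D' → e
D → y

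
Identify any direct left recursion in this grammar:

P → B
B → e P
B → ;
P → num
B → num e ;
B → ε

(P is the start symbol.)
No direct left recursion

Direct left recursion occurs when N → N α for some non-terminal N (the right-hand side begins with the left-hand side itself).

P → B: starts with B
B → e P: starts with e
B → ;: starts with ';'
P → num: starts with num
B → num e ;: starts with num
B → ε: starts with ε

No direct left recursion found.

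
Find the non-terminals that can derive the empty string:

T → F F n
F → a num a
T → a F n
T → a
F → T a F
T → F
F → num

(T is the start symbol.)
None

There are no ε-productions, so no non-terminal can derive ε.
No non-terminals are nullable.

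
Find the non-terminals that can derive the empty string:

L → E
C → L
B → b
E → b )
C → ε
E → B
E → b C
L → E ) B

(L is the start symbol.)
{ 'C' }

A non-terminal is nullable if it can derive ε (the empty string): either it has an ε-production, or it has a production whose right-hand side consists entirely of nullable non-terminals.

ε-productions: C → ε
So C is immediately nullable.
No further non-terminal can be added: every production for the remaining non-terminals contains a terminal or a non-nullable non-terminal.
Nullable = { 'C' }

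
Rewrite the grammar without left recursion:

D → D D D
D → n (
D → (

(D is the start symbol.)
D is directly left-recursive. The standard transformation for
  A → A α₁ | ... | A α_m | β₁ | ... | β_n
is
  A  → β₁ A' | ... | β_n A'
  A' → α₁ A' | ... | α_m A' | ε

D → n ( becomes D → n ( D'
D → ( becomes D → ( D'
D → D D D becomes D' → D D D'
Add D' → ε

Resulting grammar:
D → n ( D'
D → ( D'
D' → D D D'
D' → ε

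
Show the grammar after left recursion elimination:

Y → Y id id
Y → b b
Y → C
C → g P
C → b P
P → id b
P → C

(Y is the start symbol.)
Y → b b Y'
Y → C Y'
Y' → id id Y'
Y' → ε
C → g P
C → b P
P → id b
P → C

Y is directly left-recursive. The standard transformation for
  A → A α₁ | ... | A α_m | β₁ | ... | β_n
is
  A  → β₁ A' | ... | β_n A'
  A' → α₁ A' | ... | α_m A' | ε

Y → b b becomes Y → b b Y'
Y → C becomes Y → C Y'
Y → Y id id becomes Y' → id id Y'
Add Y' → ε

Productions for other non-terminals are unchanged:
  C → g P
  C → b P
  P → id b
  P → C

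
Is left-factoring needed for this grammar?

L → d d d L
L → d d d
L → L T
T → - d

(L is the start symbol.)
Left-factoring is needed when two productions for the same non-terminal
share a common prefix on the right-hand side.

Productions for L:
  L → d d d L
  L → d d d
  L → L T

Found common prefix 'd d d' in productions for L

Answer: Yes, L has productions with common prefix 'd d d'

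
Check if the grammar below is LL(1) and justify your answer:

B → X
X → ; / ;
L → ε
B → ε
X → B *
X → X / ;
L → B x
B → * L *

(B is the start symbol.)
A grammar is LL(1) if for each non-terminal N with multiple productions, the predict sets of those productions are pairwise disjoint, where PREDICT(N → α) = (FIRST(α) \ {ε}) ∪ (FOLLOW(N) if α ⇒* ε).

Relevant sets:
  FIRST(X) = { '*', ';' }
  FIRST(B) = { '*', ';', ε }
  FOLLOW(B) = { $, '*', 'x' }
  FOLLOW(L) = { '*' }

For B:
  PREDICT(B → X) = { '*', ';' }
  PREDICT(B → ε) = { $, '*', 'x' }
  PREDICT(B → '*' L '*') = { '*' }
For X:
  PREDICT(X → ';' '/' ';') = { ';' }
  PREDICT(X → B '*') = { '*', ';' }
  PREDICT(X → X '/' ';') = { '*', ';' }
For L:
  PREDICT(L → ε) = { '*' }
  PREDICT(L → B x) = { '*', ';', 'x' }

Conflict found: Predict set conflict for B: { '*' }
The grammar is NOT LL(1).

Answer: No. Predict set conflict for B: { '*' }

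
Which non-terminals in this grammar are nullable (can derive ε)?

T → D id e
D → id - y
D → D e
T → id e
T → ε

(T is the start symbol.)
A non-terminal is nullable if it can derive ε (the empty string): either it has an ε-production, or it has a production whose right-hand side consists entirely of nullable non-terminals.

ε-productions: T → ε
So T is immediately nullable.
No further non-terminal can be added: every production for the remaining non-terminals contains a terminal or a non-nullable non-terminal.
Nullable = { 'T' }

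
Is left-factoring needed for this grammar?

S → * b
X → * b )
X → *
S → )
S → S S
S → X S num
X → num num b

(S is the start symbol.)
Yes, X has productions with common prefix '*'

Left-factoring is needed when two productions for the same non-terminal
share a common prefix on the right-hand side.

Productions for S:
  S → * b
  S → )
  S → S S
  S → X S num
Productions for X:
  X → * b )
  X → *
  X → num num b

Found common prefix '*' in productions for X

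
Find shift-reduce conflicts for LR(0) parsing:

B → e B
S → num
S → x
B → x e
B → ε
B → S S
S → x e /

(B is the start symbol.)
Augment with B' → B and build the canonical LR(0) collection (I0 = CLOSURE({[B' → . B]}), then GOTO on every symbol after a dot until no new states appear). It has 12 states:
  I0: { [B → . S S], [B → . e B], [B → . x e], [B → .], [B' → . B], [S → . num], [S → . x e /], [S → . x] }  — shift, reduce
  I1: { [B' → B .] }  — accept
  I2: { [B → S . S], [S → . num], [S → . x e /], [S → . x] }  — shift
  I3: { [B → . S S], [B → . e B], [B → . x e], [B → .], [B → e . B], [S → . num], [S → . x e /], [S → . x] }  — shift, reduce
  I4: { [S → num .] }  — reduce
  I5: { [B → x . e], [S → x . e /], [S → x .] }  — shift, reduce
  I6: { [B → x e .], [S → x e . /] }  — shift, reduce
  I7: { [S → x e / .] }  — reduce
  I8: { [B → e B .] }  — reduce
  I9: { [B → S S .] }  — reduce
  I10: { [S → x . e /], [S → x .] }  — shift, reduce
  I11: { [S → x e . /] }  — shift

I0 contains reduce item [B → .] and shift items [B → . e B], [B → . x e], [S → . num], [S → . x], [S → . x e /] — shift-reduce conflict.
I3 contains reduce item [B → .] and shift items [B → . e B], [B → . x e], [S → . num], [S → . x], [S → . x e /] — shift-reduce conflict.
I5 contains reduce item [S → x .] and shift items [B → x . e], [S → x . e /] — shift-reduce conflict.
I6 contains reduce item [B → x e .] and shift item [S → x e . /] — shift-reduce conflict.
I10 contains reduce item [S → x .] and shift item [S → x . e /] — shift-reduce conflict.

Answer: Yes — I0: [B → .] vs [B → . e B]; I3: [B → .] vs [B → . e B]; I5: [S → x .] vs [B → x . e]; I6: [B → x e .] vs [S → x e . /]; I10: [S → x .] vs [S → x . e /]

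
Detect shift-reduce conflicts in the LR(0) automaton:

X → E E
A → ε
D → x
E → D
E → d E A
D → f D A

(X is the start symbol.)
A shift-reduce conflict occurs when an LR(0) state has both:
  - a complete (reduce) item [A → α .] (dot at the end), and
  - a shift item [B → β . c γ] (dot before a terminal).

Augment with X' → X and build the canonical LR(0) collection (I0 = CLOSURE({[X' → . X]}), then GOTO on every symbol after a dot until no new states appear). It has 12 states:
  I0: { [D → . f D A], [D → . x], [E → . D], [E → . d E A], [X → . E E], [X' → . X] }  — shift
  I1: { [E → D .] }  — reduce
  I2: { [D → . f D A], [D → . x], [E → . D], [E → . d E A], [X → E . E] }  — shift
  I3: { [X' → X .] }  — accept
  I4: { [D → . f D A], [D → . x], [E → . D], [E → . d E A], [E → d . E A] }  — shift
  I5: { [D → . f D A], [D → . x], [D → f . D A] }  — shift
  I6: { [D → x .] }  — reduce
  I7: { [A → .], [D → f D . A] }  — reduce
  I8: { [D → f D A .] }  — reduce
  I9: { [A → .], [E → d E . A] }  — reduce
  I10: { [E → d E A .] }  — reduce
  I11: { [X → E E .] }  — reduce

No state contains both a complete item and a shift item.

Answer: No shift-reduce conflicts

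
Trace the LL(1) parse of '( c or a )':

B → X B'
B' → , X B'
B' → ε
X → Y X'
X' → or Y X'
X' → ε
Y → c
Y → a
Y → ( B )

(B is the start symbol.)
LL(1) parsing maintains a stack (initially the start symbol over $) and the input. At each step: if the stack top is a terminal, match it against the current input token; if it is a non-terminal N, replace it with the RHS of M[N, lookahead] (the unique production whose predict set contains the lookahead).

Stack is shown with the top on the left.

Stack                 Input         Action
------------------------------------------
B $                   ( c or a ) $  output B → X B'
X B' $                ( c or a ) $  output X → Y X'
Y X' B' $             ( c or a ) $  output Y → ( B )
( B ) X' B' $         ( c or a ) $  match '('
B ) X' B' $           c or a ) $    output B → X B'
X B' ) X' B' $        c or a ) $    output X → Y X'
Y X' B' ) X' B' $     c or a ) $    output Y → c
c X' B' ) X' B' $     c or a ) $    match 'c'
X' B' ) X' B' $       or a ) $      output X' → or Y X'
or Y X' B' ) X' B' $  or a ) $      match 'or'
Y X' B' ) X' B' $     a ) $         output Y → a
a X' B' ) X' B' $     a ) $         match 'a'
X' B' ) X' B' $       ) $           output X' → ε
B' ) X' B' $          ) $           output B' → ε
) X' B' $             ) $           match ')'
X' B' $               $             output X' → ε
B' $                  $             output B' → ε
$                     $             accept

The string is accepted.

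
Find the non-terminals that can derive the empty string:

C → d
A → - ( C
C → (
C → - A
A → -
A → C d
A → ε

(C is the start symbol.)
A non-terminal is nullable if it can derive ε (the empty string): either it has an ε-production, or it has a production whose right-hand side consists entirely of nullable non-terminals.

ε-productions: A → ε
So A is immediately nullable.
No further non-terminal can be added: every production for the remaining non-terminals contains a terminal or a non-nullable non-terminal.
Nullable = { 'A' }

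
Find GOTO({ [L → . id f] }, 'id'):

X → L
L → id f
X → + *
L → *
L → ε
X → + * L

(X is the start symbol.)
GOTO(I, 'id') = CLOSURE({ [A → αX.β] : [A → α.Xβ] ∈ I, X = 'id' })

Items with dot before 'id', with the dot advanced:
  [L → . id f] → [L → id . f]
Closure adds nothing (no advanced item has the dot before a non-terminal).

GOTO = { [L → id . f] }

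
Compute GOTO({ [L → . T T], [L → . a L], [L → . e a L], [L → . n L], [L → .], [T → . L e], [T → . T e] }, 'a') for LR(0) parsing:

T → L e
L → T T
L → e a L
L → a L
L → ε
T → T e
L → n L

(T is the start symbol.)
GOTO(I, 'a') = CLOSURE({ [A → αX.β] : [A → α.Xβ] ∈ I, X = 'a' })

Items with dot before 'a', with the dot advanced:
  [L → . a L] → [L → a . L]
Closure of the advanced items:
  [L → a . L] has the dot before L: add [L → . T T], [L → . e a L], [L → . a L], [L → .], [L → . n L]
  [L → . T T] has the dot before T: add [T → . L e], [T → . T e]

GOTO = { [L → . T T], [L → . a L], [L → . e a L], [L → . n L], [L → .], [L → a . L], [T → . L e], [T → . T e] }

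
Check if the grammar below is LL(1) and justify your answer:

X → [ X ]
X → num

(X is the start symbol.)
Yes, the grammar is LL(1).

For X:
  PREDICT(X → '[' X ']') = { '[' }
  PREDICT(X → num) = { 'num' }

All predict sets are disjoint. The grammar IS LL(1).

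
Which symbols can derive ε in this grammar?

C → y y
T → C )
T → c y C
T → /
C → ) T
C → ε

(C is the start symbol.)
ε-productions: C → ε
So C is immediately nullable.
No further non-terminal can be added: every production for the remaining non-terminals contains a terminal or a non-nullable non-terminal.
Nullable = { 'C' }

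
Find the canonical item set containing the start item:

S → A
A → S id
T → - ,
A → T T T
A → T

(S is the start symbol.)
First, augment the grammar with S' → S
I₀ = CLOSURE({ [S' → . S] }):
  [S' → . S] has the dot before S: add [S → . A]
  [S → . A] has the dot before A: add [A → . S id], [A → . T T T], [A → . T]
  [A → . T T T] has the dot before T: add [T → . - ,]
No further items can be added.

I₀ = { [A → . S id], [A → . T T T], [A → . T], [S → . A], [S' → . S], [T → . - ,] }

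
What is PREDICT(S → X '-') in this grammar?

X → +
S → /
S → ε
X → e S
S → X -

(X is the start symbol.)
PREDICT(S → X '-') = (FIRST(RHS) \ {ε}) ∪ (FOLLOW(S) if ε ∈ FIRST(RHS), i.e. RHS ⇒* ε)
FIRST(X) = { '+', 'e' }
FIRST(X '-') = { '+', 'e' }
ε ∉ FIRST(X '-'), so FOLLOW(S) is not added.
PREDICT(S → X '-') = { '+', 'e' }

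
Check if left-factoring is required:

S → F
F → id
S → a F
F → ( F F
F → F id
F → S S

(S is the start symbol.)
Left-factoring is needed when two productions for the same non-terminal
share a common prefix on the right-hand side.

Productions for S:
  S → F
  S → a F
Productions for F:
  F → id
  F → ( F F
  F → F id
  F → S S

No common prefixes found.

Answer: No, left-factoring is not needed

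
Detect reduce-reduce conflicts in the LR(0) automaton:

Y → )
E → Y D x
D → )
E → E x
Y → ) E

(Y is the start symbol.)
No reduce-reduce conflicts

A reduce-reduce conflict occurs when an LR(0) state has two complete items [A → α .] and [B → β .] — both call for a reduction, and with no lookahead the parser cannot choose between them.

Augment with Y' → Y and build the canonical LR(0) collection (I0 = CLOSURE({[Y' → . Y]}), then GOTO on every symbol after a dot until no new states appear). It has 9 states:
  I0: { [Y → . ) E], [Y → . )], [Y' → . Y] }  — shift
  I1: { [E → . E x], [E → . Y D x], [Y → ) . E], [Y → ) .], [Y → . ) E], [Y → . )] }  — shift, reduce
  I2: { [Y' → Y .] }  — accept
  I3: { [E → E . x], [Y → ) E .] }  — shift, reduce
  I4: { [D → . )], [E → Y . D x] }  — shift
  I5: { [D → ) .] }  — reduce
  I6: { [E → Y D . x] }  — shift
  I7: { [E → Y D x .] }  — reduce
  I8: { [E → E x .] }  — reduce

No state contains more than one complete item.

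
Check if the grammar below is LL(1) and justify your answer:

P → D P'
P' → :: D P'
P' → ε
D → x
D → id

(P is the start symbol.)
Yes, the grammar is LL(1).

Relevant sets:
  FOLLOW(P') = { $ }

For P':
  PREDICT(P' → :: D P') = { '::' }
  PREDICT(P' → ε) = { $ }
For D:
  PREDICT(D → x) = { 'x' }
  PREDICT(D → id) = { 'id' }
P has a single production, so nothing to check there.

All predict sets are disjoint. The grammar IS LL(1).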